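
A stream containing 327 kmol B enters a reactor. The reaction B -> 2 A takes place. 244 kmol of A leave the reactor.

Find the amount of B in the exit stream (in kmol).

205 kmol

For A: n = n₀ + 2ξ → 244 = 0 + 2ξ, giving ξ = 122 kmol.
Outlet amounts (n = n₀ + ν ξ):
  B: 327 − 1(122) = 205
  A: 0 + 2(122) = 244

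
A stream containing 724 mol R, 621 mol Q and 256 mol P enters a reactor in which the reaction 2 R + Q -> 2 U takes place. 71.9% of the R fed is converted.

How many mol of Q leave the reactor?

361 mol

R reacted = 0.719 × 724 = 520.6 mol; ν_R = −2, so ξ = 520.6/2 = 260.3 mol.
Outlet amounts (n = n₀ + ν ξ):
  R: 724 − 2(260.3) = 203.4
  Q: 621 − 1(260.3) = 360.7
  U: 0 + 2(260.3) = 520.6
  P: 256 (inert)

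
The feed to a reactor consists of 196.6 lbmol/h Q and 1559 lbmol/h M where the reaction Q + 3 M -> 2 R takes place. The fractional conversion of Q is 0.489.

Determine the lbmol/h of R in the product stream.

192 lbmol/h

Q reacted = 0.489 × 196.6 = 96.14 lbmol/h; ν_Q = −1, so ξ = 96.14/1 = 96.14 lbmol/h.
Outlet amounts (n = n₀ + ν ξ):
  Q: 196.6 − 1(96.14) = 100.5
  M: 1559 − 3(96.14) = 1271
  R: 0 + 2(96.14) = 192.3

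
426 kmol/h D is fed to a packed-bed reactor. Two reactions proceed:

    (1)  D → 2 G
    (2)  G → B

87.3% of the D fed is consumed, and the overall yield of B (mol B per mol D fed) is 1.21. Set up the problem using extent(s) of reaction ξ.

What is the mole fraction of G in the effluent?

0.286

Conversion of D: D consumed = 1ξ₁ = 0.873 × 426 → ξ₁ = 371.9 kmol/h.
Yield of B: 1ξ₂ / 426 = 1.21 → ξ₂ = 515.5 kmol/h.
Outlet amounts (n = n₀ + Σ ν·ξ):
  D: 426 − 1(371.9) = 54.1
  G: 0 + 2(371.9) − 1(515.5) = 228.3
  B: 0 + 1(515.5) = 515.5
Total out = 797.9 kmol/h; y_G = 228.3 / 797.9 = 0.2862.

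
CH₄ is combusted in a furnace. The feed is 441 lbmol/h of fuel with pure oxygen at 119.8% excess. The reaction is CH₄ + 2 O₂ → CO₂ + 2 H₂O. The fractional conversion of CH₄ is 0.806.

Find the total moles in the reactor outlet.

2380 lbmol/h

Stoichiometric O₂ = 2 × 441 = 882 lbmol/h; O₂ fed = 882 × 2.198 = 1939 lbmol/h.
Fuel reacted = 0.806 × 441 → ξ = 355.4 lbmol/h.
Outlet (n = n₀ + ν ξ):
  CH₄: 441 − 1(355.4) = 85.55
  O₂: 1939 − 2(355.4) = 1228
  CO₂: 0 + 1(355.4) = 355.4
  H₂O: 0 + 2(355.4) = 710.9
Total out = 85.55 + 1228 + 355.4 + 710.9 = 2380 lbmol/h.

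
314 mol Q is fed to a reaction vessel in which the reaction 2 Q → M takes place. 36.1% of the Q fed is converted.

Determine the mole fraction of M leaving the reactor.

0.22

Q reacted = 0.361 × 314 = 113.4 mol; ν_Q = −2, so ξ = 113.4/2 = 56.68 mol.
Outlet amounts (n = n₀ + ν ξ):
  Q: 314 − 2(56.68) = 200.6
  M: 0 + 1(56.68) = 56.68
Total out = 257.3 mol; y_M = 56.68 / 257.3 = 0.2203.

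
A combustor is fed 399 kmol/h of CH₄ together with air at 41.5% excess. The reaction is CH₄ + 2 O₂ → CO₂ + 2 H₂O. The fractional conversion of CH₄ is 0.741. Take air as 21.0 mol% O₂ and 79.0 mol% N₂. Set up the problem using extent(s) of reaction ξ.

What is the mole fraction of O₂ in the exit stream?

0.0931

Stoichiometric O₂ = 2 × 399 = 798 kmol/h; O₂ fed = 798 × 1.415 = 1129 kmol/h.
N₂ fed = 1129 × 79/21 = 4248 kmol/h.
Fuel reacted = 0.741 × 399 → ξ = 295.7 kmol/h.
Outlet (n = n₀ + ν ξ):
  CH₄: 399 − 1(295.7) = 103.3
  O₂: 1129 − 2(295.7) = 537.9
  N₂: 4248 (inert)
  CO₂: 0 + 1(295.7) = 295.7
  H₂O: 0 + 2(295.7) = 591.3
Total out = 5776 kmol/h; y_O₂ = 537.9 / 5776 = 0.09312.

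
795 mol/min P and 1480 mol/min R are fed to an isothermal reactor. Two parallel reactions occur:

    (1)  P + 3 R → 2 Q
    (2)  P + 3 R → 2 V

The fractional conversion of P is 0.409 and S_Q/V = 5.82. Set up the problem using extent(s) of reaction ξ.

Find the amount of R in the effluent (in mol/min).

505 mol/min

Conversion of P: P consumed = 0.409 × 795 = 325.2 mol/min = 1ξ₁ + 1ξ₂.
Selectivity: 2ξ₁ / (2ξ₂) = 5.82 → ξ₁ = 5.82 ξ₂.
Substitute: (1·5.82 + 1) ξ₂ = 325.2 → ξ₂ = 47.68 mol/min, ξ₁ = 277.5 mol/min.
Outlet amounts (n = n₀ + Σ ν·ξ):
  P: 795 − 1(277.5) − 1(47.68) = 469.8
  R: 1480 − 3(277.5) − 3(47.68) = 504.5
  Q: 0 + 2(277.5) = 555
  V: 0 + 2(47.68) = 95.35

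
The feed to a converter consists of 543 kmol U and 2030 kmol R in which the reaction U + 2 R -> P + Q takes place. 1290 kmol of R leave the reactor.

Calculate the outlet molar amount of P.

For R: n = n₀ − 2ξ → 1290 = 2030 − 2ξ, giving ξ = 370 kmol.
Outlet amounts (n = n₀ + ν ξ):
  U: 543 − 1(370) = 173
  R: 2030 − 2(370) = 1290
  P: 0 + 1(370) = 370
  Q: 0 + 1(370) = 370

370 kmol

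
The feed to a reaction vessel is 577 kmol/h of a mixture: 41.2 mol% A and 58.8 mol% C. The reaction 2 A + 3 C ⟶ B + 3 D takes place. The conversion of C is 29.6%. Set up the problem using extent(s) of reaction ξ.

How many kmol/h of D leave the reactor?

C reacted = 0.296 × 339.3 = 100.4 kmol/h; ν_C = −3, so ξ = 100.4/3 = 33.48 kmol/h.
Outlet amounts (n = n₀ + ν ξ):
  A: 237.7 − 2(33.48) = 170.8
  C: 339.3 − 3(33.48) = 238.9
  B: 0 + 1(33.48) = 33.48
  D: 0 + 3(33.48) = 100.4

100 kmol/h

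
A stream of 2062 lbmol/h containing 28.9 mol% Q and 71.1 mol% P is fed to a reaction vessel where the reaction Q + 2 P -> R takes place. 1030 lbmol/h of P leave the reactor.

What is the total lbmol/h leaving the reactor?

For P: n = n₀ − 2ξ → 1030 = 1466 − 2ξ, giving ξ = 218 lbmol/h.
Outlet amounts (n = n₀ + ν ξ):
  Q: 595.9 − 1(218) = 377.9
  P: 1466 − 2(218) = 1030
  R: 0 + 1(218) = 218
Total out = 377.9 + 1030 + 218 = 1626 lbmol/h.

1630 lbmol/h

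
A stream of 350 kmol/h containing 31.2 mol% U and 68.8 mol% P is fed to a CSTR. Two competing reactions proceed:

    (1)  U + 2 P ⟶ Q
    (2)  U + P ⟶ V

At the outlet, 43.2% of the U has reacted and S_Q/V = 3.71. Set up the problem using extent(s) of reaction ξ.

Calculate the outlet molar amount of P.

156 kmol/h

Conversion of U: U consumed = 0.432 × 109.2 = 47.17 kmol/h = 1ξ₁ + 1ξ₂.
Selectivity: 1ξ₁ / (1ξ₂) = 3.71 → ξ₁ = 3.71 ξ₂.
Substitute: (1·3.71 + 1) ξ₂ = 47.17 → ξ₂ = 10.02 kmol/h, ξ₁ = 37.16 kmol/h.
Outlet amounts (n = n₀ + Σ ν·ξ):
  U: 109.2 − 1(37.16) − 1(10.02) = 62.03
  P: 240.8 − 2(37.16) − 1(10.02) = 156.5
  Q: 0 + 1(37.16) = 37.16
  V: 0 + 1(10.02) = 10.02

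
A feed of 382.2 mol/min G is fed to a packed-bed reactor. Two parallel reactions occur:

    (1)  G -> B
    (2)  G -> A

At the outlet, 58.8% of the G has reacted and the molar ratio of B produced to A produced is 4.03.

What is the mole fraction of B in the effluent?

Conversion of G: G consumed = 0.588 × 382.2 = 224.7 mol/min = 1ξ₁ + 1ξ₂.
Selectivity: 1ξ₁ / (1ξ₂) = 4.03 → ξ₁ = 4.03 ξ₂.
Substitute: (1·4.03 + 1) ξ₂ = 224.7 → ξ₂ = 44.68 mol/min, ξ₁ = 180.1 mol/min.
Outlet amounts (n = n₀ + Σ ν·ξ):
  G: 382.2 − 1(180.1) − 1(44.68) = 157.5
  B: 0 + 1(180.1) = 180.1
  A: 0 + 1(44.68) = 44.68
Total out = 382.2 mol/min; y_B = 180.1 / 382.2 = 0.4711.

0.471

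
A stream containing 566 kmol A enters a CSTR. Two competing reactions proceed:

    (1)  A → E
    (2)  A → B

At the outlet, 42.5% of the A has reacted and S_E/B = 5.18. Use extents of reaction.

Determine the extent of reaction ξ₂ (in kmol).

Conversion of A: A consumed = 0.425 × 566 = 240.5 kmol = 1ξ₁ + 1ξ₂.
Selectivity: 1ξ₁ / (1ξ₂) = 5.18 → ξ₁ = 5.18 ξ₂.
Substitute: (1·5.18 + 1) ξ₂ = 240.5 → ξ₂ = 38.92 kmol, ξ₁ = 201.6 kmol.
Outlet amounts (n = n₀ + Σ ν·ξ):
  A: 566 − 1(201.6) − 1(38.92) = 325.5
  E: 0 + 1(201.6) = 201.6
  B: 0 + 1(38.92) = 38.92

ξ₂ = 38.9 kmol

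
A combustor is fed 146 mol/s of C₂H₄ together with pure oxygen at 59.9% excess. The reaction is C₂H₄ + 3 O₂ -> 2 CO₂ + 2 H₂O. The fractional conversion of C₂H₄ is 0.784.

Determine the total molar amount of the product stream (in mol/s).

Stoichiometric O₂ = 3 × 146 = 438 mol/s; O₂ fed = 438 × 1.599 = 700.4 mol/s.
Fuel reacted = 0.784 × 146 → ξ = 114.5 mol/s.
Outlet (n = n₀ + ν ξ):
  C₂H₄: 146 − 1(114.5) = 31.54
  O₂: 700.4 − 3(114.5) = 357
  CO₂: 0 + 2(114.5) = 228.9
  H₂O: 0 + 2(114.5) = 228.9
Total out = 31.54 + 357 + 228.9 + 228.9 = 846.4 mol/s.

846 mol/s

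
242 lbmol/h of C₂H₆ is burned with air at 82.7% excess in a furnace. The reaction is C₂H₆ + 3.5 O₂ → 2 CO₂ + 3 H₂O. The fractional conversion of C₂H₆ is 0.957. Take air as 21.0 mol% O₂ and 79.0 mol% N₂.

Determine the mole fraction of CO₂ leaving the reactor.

0.0599

Stoichiometric O₂ = 3.5 × 242 = 847 lbmol/h; O₂ fed = 847 × 1.827 = 1547 lbmol/h.
N₂ fed = 1547 × 79/21 = 5821 lbmol/h.
Fuel reacted = 0.957 × 242 → ξ = 231.6 lbmol/h.
Outlet (n = n₀ + ν ξ):
  C₂H₆: 242 − 1(231.6) = 10.41
  O₂: 1547 − 3.5(231.6) = 736.9
  N₂: 5821 (inert)
  CO₂: 0 + 2(231.6) = 463.2
  H₂O: 0 + 3(231.6) = 694.8
Total out = 7727 lbmol/h; y_CO₂ = 463.2 / 7727 = 0.05995.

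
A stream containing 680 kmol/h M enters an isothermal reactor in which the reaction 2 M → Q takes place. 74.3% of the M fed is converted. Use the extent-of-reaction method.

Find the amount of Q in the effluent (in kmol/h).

M reacted = 0.743 × 680 = 505.2 kmol/h; ν_M = −2, so ξ = 505.2/2 = 252.6 kmol/h.
Outlet amounts (n = n₀ + ν ξ):
  M: 680 − 2(252.6) = 174.8
  Q: 0 + 1(252.6) = 252.6

253 kmol/h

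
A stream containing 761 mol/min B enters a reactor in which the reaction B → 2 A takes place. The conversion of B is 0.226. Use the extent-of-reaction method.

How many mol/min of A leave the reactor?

B reacted = 0.226 × 761 = 172 mol/min; ν_B = −1, so ξ = 172/1 = 172 mol/min.
Outlet amounts (n = n₀ + ν ξ):
  B: 761 − 1(172) = 589
  A: 0 + 2(172) = 344

344 mol/min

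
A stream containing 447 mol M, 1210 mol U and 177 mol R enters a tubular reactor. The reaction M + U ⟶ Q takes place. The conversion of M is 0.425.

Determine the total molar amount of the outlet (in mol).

M reacted = 0.425 × 447 = 190 mol; ν_M = −1, so ξ = 190/1 = 190 mol.
Outlet amounts (n = n₀ + ν ξ):
  M: 447 − 1(190) = 257
  U: 1210 − 1(190) = 1020
  Q: 0 + 1(190) = 190
  R: 177 (inert)
Total out = 257 + 1020 + 190 + 177 = 1644 mol.

1640 mol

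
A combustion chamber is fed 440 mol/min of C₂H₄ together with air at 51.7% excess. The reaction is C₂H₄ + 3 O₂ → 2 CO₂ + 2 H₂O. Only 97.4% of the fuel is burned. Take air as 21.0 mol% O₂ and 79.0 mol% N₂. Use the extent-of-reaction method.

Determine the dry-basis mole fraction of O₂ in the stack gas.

Stoichiometric O₂ = 3 × 440 = 1320 mol/min; O₂ fed = 1320 × 1.517 = 2002 mol/min.
N₂ fed = 2002 × 79/21 = 7533 mol/min.
Fuel reacted = 0.974 × 440 → ξ = 428.6 mol/min.
Outlet (n = n₀ + ν ξ):
  C₂H₄: 440 − 1(428.6) = 11.44
  O₂: 2002 − 3(428.6) = 716.8
  N₂: 7533 (inert)
  CO₂: 0 + 2(428.6) = 857.1
  H₂O: 0 + 2(428.6) = 857.1
Dry total = 9118 mol/min; y_O₂ (dry) = 716.8 / 9118 = 0.07861.

0.0786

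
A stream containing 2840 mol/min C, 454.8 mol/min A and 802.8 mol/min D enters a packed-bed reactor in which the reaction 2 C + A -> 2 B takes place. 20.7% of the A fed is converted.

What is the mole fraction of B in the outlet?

A reacted = 0.207 × 454.8 = 94.14 mol/min; ν_A = −1, so ξ = 94.14/1 = 94.14 mol/min.
Outlet amounts (n = n₀ + ν ξ):
  C: 2840 − 2(94.14) = 2652
  A: 454.8 − 1(94.14) = 360.7
  B: 0 + 2(94.14) = 188.3
  D: 802.8 (inert)
Total out = 4003 mol/min; y_B = 188.3 / 4003 = 0.04703.

0.047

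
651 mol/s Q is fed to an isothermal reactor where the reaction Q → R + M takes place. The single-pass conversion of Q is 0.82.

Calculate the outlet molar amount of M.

534 mol/s

Q reacted = 0.82 × 651 = 533.8 mol/s; ν_Q = −1, so ξ = 533.8/1 = 533.8 mol/s.
Outlet amounts (n = n₀ + ν ξ):
  Q: 651 − 1(533.8) = 117.2
  R: 0 + 1(533.8) = 533.8
  M: 0 + 1(533.8) = 533.8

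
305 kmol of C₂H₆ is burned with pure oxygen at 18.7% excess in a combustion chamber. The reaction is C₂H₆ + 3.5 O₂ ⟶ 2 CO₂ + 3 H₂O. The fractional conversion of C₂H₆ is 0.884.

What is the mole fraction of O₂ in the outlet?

0.189

Stoichiometric O₂ = 3.5 × 305 = 1068 kmol; O₂ fed = 1068 × 1.187 = 1267 kmol.
Fuel reacted = 0.884 × 305 → ξ = 269.6 kmol.
Outlet (n = n₀ + ν ξ):
  C₂H₆: 305 − 1(269.6) = 35.38
  O₂: 1267 − 3.5(269.6) = 323.5
  CO₂: 0 + 2(269.6) = 539.2
  H₂O: 0 + 3(269.6) = 808.9
Total out = 1707 kmol; y_O₂ = 323.5 / 1707 = 0.1895.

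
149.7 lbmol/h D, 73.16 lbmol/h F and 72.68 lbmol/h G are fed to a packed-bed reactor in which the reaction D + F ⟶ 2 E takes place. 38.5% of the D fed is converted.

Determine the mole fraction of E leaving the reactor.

0.39

D reacted = 0.385 × 149.7 = 57.63 lbmol/h; ν_D = −1, so ξ = 57.63/1 = 57.63 lbmol/h.
Outlet amounts (n = n₀ + ν ξ):
  D: 149.7 − 1(57.63) = 92.07
  F: 73.16 − 1(57.63) = 15.53
  E: 0 + 2(57.63) = 115.3
  G: 72.68 (inert)
Total out = 295.5 lbmol/h; y_E = 115.3 / 295.5 = 0.39.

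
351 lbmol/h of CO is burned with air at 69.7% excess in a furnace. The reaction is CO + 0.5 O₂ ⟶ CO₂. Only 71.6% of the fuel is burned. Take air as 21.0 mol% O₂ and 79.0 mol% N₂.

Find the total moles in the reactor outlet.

Stoichiometric O₂ = 0.5 × 351 = 175.5 lbmol/h; O₂ fed = 175.5 × 1.697 = 297.8 lbmol/h.
N₂ fed = 297.8 × 79/21 = 1120 lbmol/h.
Fuel reacted = 0.716 × 351 → ξ = 251.3 lbmol/h.
Outlet (n = n₀ + ν ξ):
  CO: 351 − 1(251.3) = 99.68
  O₂: 297.8 − 0.5(251.3) = 172.2
  N₂: 1120 (inert)
  CO₂: 0 + 1(251.3) = 251.3
Total out = 99.68 + 172.2 + 1120 + 251.3 = 1644 lbmol/h.

1640 lbmol/h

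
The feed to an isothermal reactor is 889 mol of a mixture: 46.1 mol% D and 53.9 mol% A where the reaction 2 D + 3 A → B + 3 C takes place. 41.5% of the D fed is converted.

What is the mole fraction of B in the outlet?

0.106

D reacted = 0.415 × 409.8 = 170.1 mol; ν_D = −2, so ξ = 170.1/2 = 85.04 mol.
Outlet amounts (n = n₀ + ν ξ):
  D: 409.8 − 2(85.04) = 239.7
  A: 479.2 − 3(85.04) = 224.1
  B: 0 + 1(85.04) = 85.04
  C: 0 + 3(85.04) = 255.1
Total out = 804 mol; y_B = 85.04 / 804 = 0.1058.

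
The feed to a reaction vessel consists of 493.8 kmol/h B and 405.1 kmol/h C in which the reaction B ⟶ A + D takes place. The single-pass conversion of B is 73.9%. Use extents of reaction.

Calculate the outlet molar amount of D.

B reacted = 0.739 × 493.8 = 364.9 kmol/h; ν_B = −1, so ξ = 364.9/1 = 364.9 kmol/h.
Outlet amounts (n = n₀ + ν ξ):
  B: 493.8 − 1(364.9) = 128.9
  A: 0 + 1(364.9) = 364.9
  D: 0 + 1(364.9) = 364.9
  C: 405.1 (inert)

365 kmol/h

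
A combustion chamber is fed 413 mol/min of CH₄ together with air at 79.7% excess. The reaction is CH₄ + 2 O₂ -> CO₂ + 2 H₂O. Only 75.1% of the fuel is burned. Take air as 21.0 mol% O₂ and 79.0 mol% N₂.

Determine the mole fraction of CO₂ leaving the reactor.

Stoichiometric O₂ = 2 × 413 = 826 mol/min; O₂ fed = 826 × 1.797 = 1484 mol/min.
N₂ fed = 1484 × 79/21 = 5584 mol/min.
Fuel reacted = 0.751 × 413 → ξ = 310.2 mol/min.
Outlet (n = n₀ + ν ξ):
  CH₄: 413 − 1(310.2) = 102.8
  O₂: 1484 − 2(310.2) = 864
  N₂: 5584 (inert)
  CO₂: 0 + 1(310.2) = 310.2
  H₂O: 0 + 2(310.2) = 620.3
Total out = 7481 mol/min; y_CO₂ = 310.2 / 7481 = 0.04146.

0.0415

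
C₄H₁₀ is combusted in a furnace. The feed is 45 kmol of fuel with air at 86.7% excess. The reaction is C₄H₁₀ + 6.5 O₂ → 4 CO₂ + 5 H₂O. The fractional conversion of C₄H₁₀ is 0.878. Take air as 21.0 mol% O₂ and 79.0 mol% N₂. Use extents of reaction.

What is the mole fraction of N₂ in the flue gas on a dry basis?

0.819

Stoichiometric O₂ = 6.5 × 45 = 292.5 kmol; O₂ fed = 292.5 × 1.867 = 546.1 kmol.
N₂ fed = 546.1 × 79/21 = 2054 kmol.
Fuel reacted = 0.878 × 45 → ξ = 39.51 kmol.
Outlet (n = n₀ + ν ξ):
  C₄H₁₀: 45 − 1(39.51) = 5.49
  O₂: 546.1 − 6.5(39.51) = 289.3
  N₂: 2054 (inert)
  CO₂: 0 + 4(39.51) = 158
  H₂O: 0 + 5(39.51) = 197.5
Dry total = 2507 kmol; y_N₂ (dry) = 2054 / 2507 = 0.8194.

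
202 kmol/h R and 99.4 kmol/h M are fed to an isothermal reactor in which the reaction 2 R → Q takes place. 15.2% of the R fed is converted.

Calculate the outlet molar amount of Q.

R reacted = 0.152 × 202 = 30.7 kmol/h; ν_R = −2, so ξ = 30.7/2 = 15.35 kmol/h.
Outlet amounts (n = n₀ + ν ξ):
  R: 202 − 2(15.35) = 171.3
  Q: 0 + 1(15.35) = 15.35
  M: 99.4 (inert)

15.4 kmol/h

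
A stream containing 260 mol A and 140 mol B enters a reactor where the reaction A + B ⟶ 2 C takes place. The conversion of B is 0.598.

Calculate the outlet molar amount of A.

B reacted = 0.598 × 140 = 83.72 mol; ν_B = −1, so ξ = 83.72/1 = 83.72 mol.
Outlet amounts (n = n₀ + ν ξ):
  A: 260 − 1(83.72) = 176.3
  B: 140 − 1(83.72) = 56.28
  C: 0 + 2(83.72) = 167.4

176 mol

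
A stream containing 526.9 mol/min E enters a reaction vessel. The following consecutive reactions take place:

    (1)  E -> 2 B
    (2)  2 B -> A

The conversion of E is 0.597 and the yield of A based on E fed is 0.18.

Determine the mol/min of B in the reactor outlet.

439 mol/min

Conversion of E: E consumed = 1ξ₁ = 0.597 × 526.9 → ξ₁ = 314.6 mol/min.
Yield of A: 1ξ₂ / 526.9 = 0.18 → ξ₂ = 94.84 mol/min.
Outlet amounts (n = n₀ + Σ ν·ξ):
  E: 526.9 − 1(314.6) = 212.3
  B: 0 + 2(314.6) − 2(94.84) = 439.4
  A: 0 + 1(94.84) = 94.84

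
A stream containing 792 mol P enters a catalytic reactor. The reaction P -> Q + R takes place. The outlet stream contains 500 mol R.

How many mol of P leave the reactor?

292 mol

For R: n = n₀ + 1ξ → 500 = 0 + 1ξ, giving ξ = 500 mol.
Outlet amounts (n = n₀ + ν ξ):
  P: 792 − 1(500) = 292
  Q: 0 + 1(500) = 500
  R: 0 + 1(500) = 500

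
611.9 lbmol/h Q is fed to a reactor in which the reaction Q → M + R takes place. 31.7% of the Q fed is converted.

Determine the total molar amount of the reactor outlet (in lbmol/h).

Q reacted = 0.317 × 611.9 = 194 lbmol/h; ν_Q = −1, so ξ = 194/1 = 194 lbmol/h.
Outlet amounts (n = n₀ + ν ξ):
  Q: 611.9 − 1(194) = 417.9
  M: 0 + 1(194) = 194
  R: 0 + 1(194) = 194
Total out = 417.9 + 194 + 194 = 805.9 lbmol/h.

806 lbmol/h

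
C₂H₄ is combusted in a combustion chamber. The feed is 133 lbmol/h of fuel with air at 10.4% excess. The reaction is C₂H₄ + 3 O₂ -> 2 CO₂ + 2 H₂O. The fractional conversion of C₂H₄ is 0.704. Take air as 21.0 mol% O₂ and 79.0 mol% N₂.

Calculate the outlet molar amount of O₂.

Stoichiometric O₂ = 3 × 133 = 399 lbmol/h; O₂ fed = 399 × 1.104 = 440.5 lbmol/h.
N₂ fed = 440.5 × 79/21 = 1657 lbmol/h.
Fuel reacted = 0.704 × 133 → ξ = 93.63 lbmol/h.
Outlet (n = n₀ + ν ξ):
  C₂H₄: 133 − 1(93.63) = 39.37
  O₂: 440.5 − 3(93.63) = 159.6
  N₂: 1657 (inert)
  CO₂: 0 + 2(93.63) = 187.3
  H₂O: 0 + 2(93.63) = 187.3

160 lbmol/h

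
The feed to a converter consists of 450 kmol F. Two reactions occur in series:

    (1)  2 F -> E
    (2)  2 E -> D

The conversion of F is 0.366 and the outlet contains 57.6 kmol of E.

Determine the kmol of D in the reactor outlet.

Conversion of F: F consumed = 2ξ₁ = 0.366 × 450 → ξ₁ = 82.35 kmol.
E balance: n_E = 0 + 1ξ₁ − 2ξ₂ = 57.6 → ξ₂ = (1·82.35 − 57.6)/2 = 12.37 kmol.
Outlet amounts (n = n₀ + Σ ν·ξ):
  F: 450 − 2(82.35) = 285.3
  E: 0 + 1(82.35) − 2(12.37) = 57.6
  D: 0 + 1(12.37) = 12.37

12.4 kmol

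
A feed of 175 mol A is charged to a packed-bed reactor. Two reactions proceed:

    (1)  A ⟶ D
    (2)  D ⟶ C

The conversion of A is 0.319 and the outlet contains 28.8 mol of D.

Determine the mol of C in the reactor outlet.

27 mol

Conversion of A: A consumed = 1ξ₁ = 0.319 × 175 → ξ₁ = 55.83 mol.
D balance: n_D = 0 + 1ξ₁ − 1ξ₂ = 28.8 → ξ₂ = (1·55.83 − 28.8)/1 = 27.03 mol.
Outlet amounts (n = n₀ + Σ ν·ξ):
  A: 175 − 1(55.83) = 119.2
  D: 0 + 1(55.83) − 1(27.03) = 28.8
  C: 0 + 1(27.03) = 27.03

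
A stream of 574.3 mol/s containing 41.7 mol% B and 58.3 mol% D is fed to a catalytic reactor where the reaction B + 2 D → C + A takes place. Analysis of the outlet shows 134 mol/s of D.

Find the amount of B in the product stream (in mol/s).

For D: n = n₀ − 2ξ → 134 = 334.8 − 2ξ, giving ξ = 100.4 mol/s.
Outlet amounts (n = n₀ + ν ξ):
  B: 239.5 − 1(100.4) = 139.1
  D: 334.8 − 2(100.4) = 134
  C: 0 + 1(100.4) = 100.4
  A: 0 + 1(100.4) = 100.4

139 mol/s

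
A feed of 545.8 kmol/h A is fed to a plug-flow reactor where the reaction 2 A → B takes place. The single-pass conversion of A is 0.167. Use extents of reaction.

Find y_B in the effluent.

A reacted = 0.167 × 545.8 = 91.15 kmol/h; ν_A = −2, so ξ = 91.15/2 = 45.57 kmol/h.
Outlet amounts (n = n₀ + ν ξ):
  A: 545.8 − 2(45.57) = 454.7
  B: 0 + 1(45.57) = 45.57
Total out = 500.2 kmol/h; y_B = 45.57 / 500.2 = 0.09111.

0.0911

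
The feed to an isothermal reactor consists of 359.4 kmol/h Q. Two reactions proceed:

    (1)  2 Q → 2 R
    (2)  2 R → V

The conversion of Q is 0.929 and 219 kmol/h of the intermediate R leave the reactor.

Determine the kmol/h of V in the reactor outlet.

57.4 kmol/h

Conversion of Q: Q consumed = 2ξ₁ = 0.929 × 359.4 → ξ₁ = 166.9 kmol/h.
R balance: n_R = 0 + 2ξ₁ − 2ξ₂ = 219 → ξ₂ = (2·166.9 − 219)/2 = 57.44 kmol/h.
Outlet amounts (n = n₀ + Σ ν·ξ):
  Q: 359.4 − 2(166.9) = 25.52
  R: 0 + 2(166.9) − 2(57.44) = 219
  V: 0 + 1(57.44) = 57.44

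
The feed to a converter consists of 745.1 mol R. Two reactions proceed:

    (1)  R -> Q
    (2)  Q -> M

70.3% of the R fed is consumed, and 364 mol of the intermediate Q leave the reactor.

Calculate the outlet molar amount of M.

160 mol

Conversion of R: R consumed = 1ξ₁ = 0.703 × 745.1 → ξ₁ = 523.8 mol.
Q balance: n_Q = 0 + 1ξ₁ − 1ξ₂ = 364 → ξ₂ = (1·523.8 − 364)/1 = 159.8 mol.
Outlet amounts (n = n₀ + Σ ν·ξ):
  R: 745.1 − 1(523.8) = 221.3
  Q: 0 + 1(523.8) − 1(159.8) = 364
  M: 0 + 1(159.8) = 159.8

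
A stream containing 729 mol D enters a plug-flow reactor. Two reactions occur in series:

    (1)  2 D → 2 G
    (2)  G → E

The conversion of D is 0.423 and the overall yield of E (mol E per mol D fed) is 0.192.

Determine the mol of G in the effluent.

168 mol

Conversion of D: D consumed = 2ξ₁ = 0.423 × 729 → ξ₁ = 154.2 mol.
Yield of E: 1ξ₂ / 729 = 0.192 → ξ₂ = 140 mol.
Outlet amounts (n = n₀ + Σ ν·ξ):
  D: 729 − 2(154.2) = 420.6
  G: 0 + 2(154.2) − 1(140) = 168.4
  E: 0 + 1(140) = 140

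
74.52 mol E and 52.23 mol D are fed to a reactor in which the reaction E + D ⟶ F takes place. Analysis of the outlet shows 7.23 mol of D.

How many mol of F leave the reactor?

45 mol

For D: n = n₀ − 1ξ → 7.23 = 52.23 − 1ξ, giving ξ = 45 mol.
Outlet amounts (n = n₀ + ν ξ):
  E: 74.52 − 1(45) = 29.52
  D: 52.23 − 1(45) = 7.23
  F: 0 + 1(45) = 45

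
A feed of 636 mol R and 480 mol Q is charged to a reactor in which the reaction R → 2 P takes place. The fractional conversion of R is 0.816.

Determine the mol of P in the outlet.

R reacted = 0.816 × 636 = 519 mol; ν_R = −1, so ξ = 519/1 = 519 mol.
Outlet amounts (n = n₀ + ν ξ):
  R: 636 − 1(519) = 117
  P: 0 + 2(519) = 1038
  Q: 480 (inert)

1040 mol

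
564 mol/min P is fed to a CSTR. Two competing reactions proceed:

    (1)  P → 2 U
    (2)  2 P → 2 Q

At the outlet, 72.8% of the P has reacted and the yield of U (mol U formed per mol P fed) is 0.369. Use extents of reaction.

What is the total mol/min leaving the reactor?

668 mol/min

Yield of U: 2ξ₁ / 564 = 0.369 → ξ₁ = 104.1 mol/min.
Conversion of P: 1ξ₁ + 2ξ₂ = 0.728 × 564 = 410.6 → ξ₂ = 153.3 mol/min.
Outlet amounts (n = n₀ + Σ ν·ξ):
  P: 564 − 1(104.1) − 2(153.3) = 153.4
  U: 0 + 2(104.1) = 208.1
  Q: 0 + 2(153.3) = 306.5
Total out = 153.4 + 208.1 + 306.5 = 668.1 mol/min.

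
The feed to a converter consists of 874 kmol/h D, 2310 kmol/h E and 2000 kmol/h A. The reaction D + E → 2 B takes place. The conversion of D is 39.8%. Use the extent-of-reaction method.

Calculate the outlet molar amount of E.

D reacted = 0.398 × 874 = 347.9 kmol/h; ν_D = −1, so ξ = 347.9/1 = 347.9 kmol/h.
Outlet amounts (n = n₀ + ν ξ):
  D: 874 − 1(347.9) = 526.1
  E: 2310 − 1(347.9) = 1962
  B: 0 + 2(347.9) = 695.7
  A: 2000 (inert)

1960 kmol/h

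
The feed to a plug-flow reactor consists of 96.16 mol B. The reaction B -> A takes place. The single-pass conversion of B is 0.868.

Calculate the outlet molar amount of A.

B reacted = 0.868 × 96.16 = 83.47 mol; ν_B = −1, so ξ = 83.47/1 = 83.47 mol.
Outlet amounts (n = n₀ + ν ξ):
  B: 96.16 − 1(83.47) = 12.69
  A: 0 + 1(83.47) = 83.47

83.5 mol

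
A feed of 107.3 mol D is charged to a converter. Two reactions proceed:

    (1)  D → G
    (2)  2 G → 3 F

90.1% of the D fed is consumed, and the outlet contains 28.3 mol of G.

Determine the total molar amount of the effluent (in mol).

Conversion of D: D consumed = 1ξ₁ = 0.901 × 107.3 → ξ₁ = 96.68 mol.
G balance: n_G = 0 + 1ξ₁ − 2ξ₂ = 28.3 → ξ₂ = (1·96.68 − 28.3)/2 = 34.19 mol.
Outlet amounts (n = n₀ + Σ ν·ξ):
  D: 107.3 − 1(96.68) = 10.62
  G: 0 + 1(96.68) − 2(34.19) = 28.3
  F: 0 + 3(34.19) = 102.6
Total out = 10.62 + 28.3 + 102.6 = 141.5 mol.

141 mol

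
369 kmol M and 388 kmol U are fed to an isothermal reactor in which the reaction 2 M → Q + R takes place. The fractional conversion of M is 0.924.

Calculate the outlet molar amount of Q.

170 kmol

M reacted = 0.924 × 369 = 341 kmol; ν_M = −2, so ξ = 341/2 = 170.5 kmol.
Outlet amounts (n = n₀ + ν ξ):
  M: 369 − 2(170.5) = 28.04
  Q: 0 + 1(170.5) = 170.5
  R: 0 + 1(170.5) = 170.5
  U: 388 (inert)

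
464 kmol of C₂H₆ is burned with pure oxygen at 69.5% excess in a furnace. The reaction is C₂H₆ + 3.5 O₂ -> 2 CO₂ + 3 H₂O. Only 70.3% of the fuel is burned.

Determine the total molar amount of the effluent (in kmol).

3380 kmol

Stoichiometric O₂ = 3.5 × 464 = 1624 kmol; O₂ fed = 1624 × 1.695 = 2753 kmol.
Fuel reacted = 0.703 × 464 → ξ = 326.2 kmol.
Outlet (n = n₀ + ν ξ):
  C₂H₆: 464 − 1(326.2) = 137.8
  O₂: 2753 − 3.5(326.2) = 1611
  CO₂: 0 + 2(326.2) = 652.4
  H₂O: 0 + 3(326.2) = 978.6
Total out = 137.8 + 1611 + 652.4 + 978.6 = 3380 kmol.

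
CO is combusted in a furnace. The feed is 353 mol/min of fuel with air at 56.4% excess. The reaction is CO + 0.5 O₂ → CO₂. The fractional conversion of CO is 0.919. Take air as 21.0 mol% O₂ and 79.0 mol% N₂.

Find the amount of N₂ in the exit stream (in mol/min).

Stoichiometric O₂ = 0.5 × 353 = 176.5 mol/min; O₂ fed = 176.5 × 1.564 = 276 mol/min.
N₂ fed = 276 × 79/21 = 1038 mol/min.
Fuel reacted = 0.919 × 353 → ξ = 324.4 mol/min.
Outlet (n = n₀ + ν ξ):
  CO: 353 − 1(324.4) = 28.59
  O₂: 276 − 0.5(324.4) = 113.8
  N₂: 1038 (inert)
  CO₂: 0 + 1(324.4) = 324.4

1040 mol/min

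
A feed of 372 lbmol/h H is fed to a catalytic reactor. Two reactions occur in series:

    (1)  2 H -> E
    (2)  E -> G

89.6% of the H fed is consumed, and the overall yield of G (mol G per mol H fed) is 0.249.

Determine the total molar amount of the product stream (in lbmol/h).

Conversion of H: H consumed = 2ξ₁ = 0.896 × 372 → ξ₁ = 166.7 lbmol/h.
Yield of G: 1ξ₂ / 372 = 0.249 → ξ₂ = 92.63 lbmol/h.
Outlet amounts (n = n₀ + Σ ν·ξ):
  H: 372 − 2(166.7) = 38.69
  E: 0 + 1(166.7) − 1(92.63) = 74.03
  G: 0 + 1(92.63) = 92.63
Total out = 38.69 + 74.03 + 92.63 = 205.3 lbmol/h.

205 lbmol/h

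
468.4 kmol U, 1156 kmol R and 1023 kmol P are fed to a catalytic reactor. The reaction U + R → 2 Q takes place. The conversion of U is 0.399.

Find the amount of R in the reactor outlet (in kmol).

U reacted = 0.399 × 468.4 = 186.9 kmol; ν_U = −1, so ξ = 186.9/1 = 186.9 kmol.
Outlet amounts (n = n₀ + ν ξ):
  U: 468.4 − 1(186.9) = 281.5
  R: 1156 − 1(186.9) = 969.1
  Q: 0 + 2(186.9) = 373.8
  P: 1023 (inert)

969 kmol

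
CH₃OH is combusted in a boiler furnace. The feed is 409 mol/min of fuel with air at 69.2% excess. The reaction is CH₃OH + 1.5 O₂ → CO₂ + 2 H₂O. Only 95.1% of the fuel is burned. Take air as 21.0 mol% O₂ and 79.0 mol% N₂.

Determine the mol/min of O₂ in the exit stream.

Stoichiometric O₂ = 1.5 × 409 = 613.5 mol/min; O₂ fed = 613.5 × 1.692 = 1038 mol/min.
N₂ fed = 1038 × 79/21 = 3905 mol/min.
Fuel reacted = 0.951 × 409 → ξ = 389 mol/min.
Outlet (n = n₀ + ν ξ):
  CH₃OH: 409 − 1(389) = 20.04
  O₂: 1038 − 1.5(389) = 454.6
  N₂: 3905 (inert)
  CO₂: 0 + 1(389) = 389
  H₂O: 0 + 2(389) = 777.9

455 mol/min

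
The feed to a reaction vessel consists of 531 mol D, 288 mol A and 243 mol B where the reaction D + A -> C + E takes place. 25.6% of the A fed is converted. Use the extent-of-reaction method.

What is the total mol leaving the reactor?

A reacted = 0.256 × 288 = 73.73 mol; ν_A = −1, so ξ = 73.73/1 = 73.73 mol.
Outlet amounts (n = n₀ + ν ξ):
  D: 531 − 1(73.73) = 457.3
  A: 288 − 1(73.73) = 214.3
  C: 0 + 1(73.73) = 73.73
  E: 0 + 1(73.73) = 73.73
  B: 243 (inert)
Total out = 457.3 + 214.3 + 73.73 + 73.73 + 243 = 1062 mol.

1060 mol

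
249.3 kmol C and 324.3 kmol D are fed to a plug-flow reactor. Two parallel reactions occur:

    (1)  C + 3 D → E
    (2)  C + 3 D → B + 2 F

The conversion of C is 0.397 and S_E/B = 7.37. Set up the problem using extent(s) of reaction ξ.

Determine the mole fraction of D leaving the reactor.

Conversion of C: C consumed = 0.397 × 249.3 = 98.97 kmol = 1ξ₁ + 1ξ₂.
Selectivity: 1ξ₁ / (1ξ₂) = 7.37 → ξ₁ = 7.37 ξ₂.
Substitute: (1·7.37 + 1) ξ₂ = 98.97 → ξ₂ = 11.82 kmol, ξ₁ = 87.15 kmol.
Outlet amounts (n = n₀ + Σ ν·ξ):
  C: 249.3 − 1(87.15) − 1(11.82) = 150.3
  D: 324.3 − 3(87.15) − 3(11.82) = 27.38
  E: 0 + 1(87.15) = 87.15
  B: 0 + 1(11.82) = 11.82
  F: 0 + 2(11.82) = 23.65
Total out = 300.3 kmol; y_D = 27.38 / 300.3 = 0.09118.

0.0912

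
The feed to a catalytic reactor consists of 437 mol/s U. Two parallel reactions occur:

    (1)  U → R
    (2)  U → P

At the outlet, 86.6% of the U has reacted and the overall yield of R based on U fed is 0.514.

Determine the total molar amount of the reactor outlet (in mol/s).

437 mol/s

Yield of R: 1ξ₁ / 437 = 0.514 → ξ₁ = 224.6 mol/s.
Conversion of U: 1ξ₁ + 1ξ₂ = 0.866 × 437 = 378.4 → ξ₂ = 153.8 mol/s.
Outlet amounts (n = n₀ + Σ ν·ξ):
  U: 437 − 1(224.6) − 1(153.8) = 58.56
  R: 0 + 1(224.6) = 224.6
  P: 0 + 1(153.8) = 153.8
Total out = 58.56 + 224.6 + 153.8 = 437 mol/s.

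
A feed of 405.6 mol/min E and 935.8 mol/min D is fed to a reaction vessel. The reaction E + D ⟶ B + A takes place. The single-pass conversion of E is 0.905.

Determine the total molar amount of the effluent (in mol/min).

1340 mol/min

E reacted = 0.905 × 405.6 = 367.1 mol/min; ν_E = −1, so ξ = 367.1/1 = 367.1 mol/min.
Outlet amounts (n = n₀ + ν ξ):
  E: 405.6 − 1(367.1) = 38.53
  D: 935.8 − 1(367.1) = 568.7
  B: 0 + 1(367.1) = 367.1
  A: 0 + 1(367.1) = 367.1
Total out = 38.53 + 568.7 + 367.1 + 367.1 = 1341 mol/min.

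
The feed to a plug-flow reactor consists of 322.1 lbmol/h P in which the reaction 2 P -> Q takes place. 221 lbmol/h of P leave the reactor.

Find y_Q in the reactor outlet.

For P: n = n₀ − 2ξ → 221 = 322.1 − 2ξ, giving ξ = 50.55 lbmol/h.
Outlet amounts (n = n₀ + ν ξ):
  P: 322.1 − 2(50.55) = 221
  Q: 0 + 1(50.55) = 50.55
Total out = 271.6 lbmol/h; y_Q = 50.55 / 271.6 = 0.1862.

0.186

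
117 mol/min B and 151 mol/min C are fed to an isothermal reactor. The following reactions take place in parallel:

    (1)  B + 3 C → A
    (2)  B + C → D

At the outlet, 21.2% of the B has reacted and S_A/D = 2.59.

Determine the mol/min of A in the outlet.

17.9 mol/min

Conversion of B: B consumed = 0.212 × 117 = 24.8 mol/min = 1ξ₁ + 1ξ₂.
Selectivity: 1ξ₁ / (1ξ₂) = 2.59 → ξ₁ = 2.59 ξ₂.
Substitute: (1·2.59 + 1) ξ₂ = 24.8 → ξ₂ = 6.909 mol/min, ξ₁ = 17.89 mol/min.
Outlet amounts (n = n₀ + Σ ν·ξ):
  B: 117 − 1(17.89) − 1(6.909) = 92.2
  C: 151 − 3(17.89) − 1(6.909) = 90.41
  A: 0 + 1(17.89) = 17.89
  D: 0 + 1(6.909) = 6.909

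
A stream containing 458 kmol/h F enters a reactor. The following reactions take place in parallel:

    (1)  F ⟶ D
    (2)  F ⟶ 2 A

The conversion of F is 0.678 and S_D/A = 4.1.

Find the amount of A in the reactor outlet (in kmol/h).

67.5 kmol/h

Conversion of F: F consumed = 0.678 × 458 = 310.5 kmol/h = 1ξ₁ + 1ξ₂.
Selectivity: 1ξ₁ / (2ξ₂) = 4.1 → ξ₁ = 8.2 ξ₂.
Substitute: (1·8.2 + 1) ξ₂ = 310.5 → ξ₂ = 33.75 kmol/h, ξ₁ = 276.8 kmol/h.
Outlet amounts (n = n₀ + Σ ν·ξ):
  F: 458 − 1(276.8) − 1(33.75) = 147.5
  D: 0 + 1(276.8) = 276.8
  A: 0 + 2(33.75) = 67.51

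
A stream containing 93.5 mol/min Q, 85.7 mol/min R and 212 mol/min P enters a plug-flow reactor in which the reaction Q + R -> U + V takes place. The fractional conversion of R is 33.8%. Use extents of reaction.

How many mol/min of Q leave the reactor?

64.5 mol/min

R reacted = 0.338 × 85.7 = 28.97 mol/min; ν_R = −1, so ξ = 28.97/1 = 28.97 mol/min.
Outlet amounts (n = n₀ + ν ξ):
  Q: 93.5 − 1(28.97) = 64.53
  R: 85.7 − 1(28.97) = 56.73
  U: 0 + 1(28.97) = 28.97
  V: 0 + 1(28.97) = 28.97
  P: 212 (inert)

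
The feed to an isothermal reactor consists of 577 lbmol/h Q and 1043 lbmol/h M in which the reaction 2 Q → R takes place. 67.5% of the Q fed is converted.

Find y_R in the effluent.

Q reacted = 0.675 × 577 = 389.5 lbmol/h; ν_Q = −2, so ξ = 389.5/2 = 194.7 lbmol/h.
Outlet amounts (n = n₀ + ν ξ):
  Q: 577 − 2(194.7) = 187.5
  R: 0 + 1(194.7) = 194.7
  M: 1043 (inert)
Total out = 1425 lbmol/h; y_R = 194.7 / 1425 = 0.1366.

0.137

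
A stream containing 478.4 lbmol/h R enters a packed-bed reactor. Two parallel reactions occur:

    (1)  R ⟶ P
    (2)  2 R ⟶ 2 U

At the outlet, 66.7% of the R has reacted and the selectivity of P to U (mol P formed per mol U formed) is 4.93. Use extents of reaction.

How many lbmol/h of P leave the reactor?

265 lbmol/h

Conversion of R: R consumed = 0.667 × 478.4 = 319.1 lbmol/h = 1ξ₁ + 2ξ₂.
Selectivity: 1ξ₁ / (2ξ₂) = 4.93 → ξ₁ = 9.86 ξ₂.
Substitute: (1·9.86 + 2) ξ₂ = 319.1 → ξ₂ = 26.9 lbmol/h, ξ₁ = 265.3 lbmol/h.
Outlet amounts (n = n₀ + Σ ν·ξ):
  R: 478.4 − 1(265.3) − 2(26.9) = 159.3
  P: 0 + 1(265.3) = 265.3
  U: 0 + 2(26.9) = 53.81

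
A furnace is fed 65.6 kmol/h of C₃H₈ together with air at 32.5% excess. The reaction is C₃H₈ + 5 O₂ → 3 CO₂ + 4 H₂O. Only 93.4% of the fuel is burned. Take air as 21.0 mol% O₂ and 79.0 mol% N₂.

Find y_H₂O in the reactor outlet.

0.112

Stoichiometric O₂ = 5 × 65.6 = 328 kmol/h; O₂ fed = 328 × 1.325 = 434.6 kmol/h.
N₂ fed = 434.6 × 79/21 = 1635 kmol/h.
Fuel reacted = 0.934 × 65.6 → ξ = 61.27 kmol/h.
Outlet (n = n₀ + ν ξ):
  C₃H₈: 65.6 − 1(61.27) = 4.33
  O₂: 434.6 − 5(61.27) = 128.2
  N₂: 1635 (inert)
  CO₂: 0 + 3(61.27) = 183.8
  H₂O: 0 + 4(61.27) = 245.1
Total out = 2196 kmol/h; y_H₂O = 245.1 / 2196 = 0.1116.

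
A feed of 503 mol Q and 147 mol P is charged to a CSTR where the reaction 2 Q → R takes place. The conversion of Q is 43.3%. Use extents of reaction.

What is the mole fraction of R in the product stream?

Q reacted = 0.433 × 503 = 217.8 mol; ν_Q = −2, so ξ = 217.8/2 = 108.9 mol.
Outlet amounts (n = n₀ + ν ξ):
  Q: 503 − 2(108.9) = 285.2
  R: 0 + 1(108.9) = 108.9
  P: 147 (inert)
Total out = 541.1 mol; y_R = 108.9 / 541.1 = 0.2013.

0.201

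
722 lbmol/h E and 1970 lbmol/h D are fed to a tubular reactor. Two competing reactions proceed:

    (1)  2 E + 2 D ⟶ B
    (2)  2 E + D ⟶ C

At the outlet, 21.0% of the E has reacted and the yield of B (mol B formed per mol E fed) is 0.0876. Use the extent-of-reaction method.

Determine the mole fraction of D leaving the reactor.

0.739

Yield of B: 1ξ₁ / 722 = 0.0876 → ξ₁ = 63.25 lbmol/h.
Conversion of E: 2ξ₁ + 2ξ₂ = 0.21 × 722 = 151.6 → ξ₂ = 12.56 lbmol/h.
Outlet amounts (n = n₀ + Σ ν·ξ):
  E: 722 − 2(63.25) − 2(12.56) = 570.4
  D: 1970 − 2(63.25) − 1(12.56) = 1831
  B: 0 + 1(63.25) = 63.25
  C: 0 + 1(12.56) = 12.56
Total out = 2477 lbmol/h; y_D = 1831 / 2477 = 0.7391.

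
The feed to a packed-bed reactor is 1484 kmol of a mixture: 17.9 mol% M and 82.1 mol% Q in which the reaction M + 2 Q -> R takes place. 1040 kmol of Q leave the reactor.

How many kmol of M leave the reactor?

For Q: n = n₀ − 2ξ → 1040 = 1218 − 2ξ, giving ξ = 89.18 kmol.
Outlet amounts (n = n₀ + ν ξ):
  M: 265.6 − 1(89.18) = 176.5
  Q: 1218 − 2(89.18) = 1040
  R: 0 + 1(89.18) = 89.18

176 kmol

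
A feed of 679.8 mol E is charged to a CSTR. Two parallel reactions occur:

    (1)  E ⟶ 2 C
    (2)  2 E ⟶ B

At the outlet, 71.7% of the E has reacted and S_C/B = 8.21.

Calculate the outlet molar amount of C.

655 mol

Conversion of E: E consumed = 0.717 × 679.8 = 487.4 mol = 1ξ₁ + 2ξ₂.
Selectivity: 2ξ₁ / (1ξ₂) = 8.21 → ξ₁ = 4.105 ξ₂.
Substitute: (1·4.105 + 2) ξ₂ = 487.4 → ξ₂ = 79.84 mol, ξ₁ = 327.7 mol.
Outlet amounts (n = n₀ + Σ ν·ξ):
  E: 679.8 − 1(327.7) − 2(79.84) = 192.4
  C: 0 + 2(327.7) = 655.5
  B: 0 + 1(79.84) = 79.84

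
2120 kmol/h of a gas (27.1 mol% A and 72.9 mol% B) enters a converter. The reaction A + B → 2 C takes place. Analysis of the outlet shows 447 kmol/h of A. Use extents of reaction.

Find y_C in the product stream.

For A: n = n₀ − 1ξ → 447 = 574.5 − 1ξ, giving ξ = 127.5 kmol/h.
Outlet amounts (n = n₀ + ν ξ):
  A: 574.5 − 1(127.5) = 447
  B: 1545 − 1(127.5) = 1418
  C: 0 + 2(127.5) = 255
Total out = 2120 kmol/h; y_C = 255 / 2120 = 0.1203.

0.12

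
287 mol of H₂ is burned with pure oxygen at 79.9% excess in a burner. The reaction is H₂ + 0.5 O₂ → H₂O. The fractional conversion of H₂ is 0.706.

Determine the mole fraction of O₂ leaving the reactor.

Stoichiometric O₂ = 0.5 × 287 = 143.5 mol; O₂ fed = 143.5 × 1.799 = 258.2 mol.
Fuel reacted = 0.706 × 287 → ξ = 202.6 mol.
Outlet (n = n₀ + ν ξ):
  H₂: 287 − 1(202.6) = 84.38
  O₂: 258.2 − 0.5(202.6) = 156.8
  H₂O: 0 + 1(202.6) = 202.6
Total out = 443.8 mol; y_O₂ = 156.8 / 443.8 = 0.3534.

0.353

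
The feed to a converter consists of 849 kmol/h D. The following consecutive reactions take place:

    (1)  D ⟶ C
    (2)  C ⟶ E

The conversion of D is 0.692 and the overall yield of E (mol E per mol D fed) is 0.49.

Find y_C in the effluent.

0.202

Conversion of D: D consumed = 1ξ₁ = 0.692 × 849 → ξ₁ = 587.5 kmol/h.
Yield of E: 1ξ₂ / 849 = 0.49 → ξ₂ = 416 kmol/h.
Outlet amounts (n = n₀ + Σ ν·ξ):
  D: 849 − 1(587.5) = 261.5
  C: 0 + 1(587.5) − 1(416) = 171.5
  E: 0 + 1(416) = 416
Total out = 849 kmol/h; y_C = 171.5 / 849 = 0.202.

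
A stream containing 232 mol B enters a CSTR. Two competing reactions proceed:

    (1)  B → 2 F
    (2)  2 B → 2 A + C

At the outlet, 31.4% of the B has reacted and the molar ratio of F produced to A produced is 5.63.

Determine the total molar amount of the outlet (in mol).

Conversion of B: B consumed = 0.314 × 232 = 72.85 mol = 1ξ₁ + 2ξ₂.
Selectivity: 2ξ₁ / (2ξ₂) = 5.63 → ξ₁ = 5.63 ξ₂.
Substitute: (1·5.63 + 2) ξ₂ = 72.85 → ξ₂ = 9.548 mol, ξ₁ = 53.75 mol.
Outlet amounts (n = n₀ + Σ ν·ξ):
  B: 232 − 1(53.75) − 2(9.548) = 159.2
  F: 0 + 2(53.75) = 107.5
  A: 0 + 2(9.548) = 19.1
  C: 0 + 1(9.548) = 9.548
Total out = 159.2 + 107.5 + 19.1 + 9.548 = 295.3 mol.

295 mol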